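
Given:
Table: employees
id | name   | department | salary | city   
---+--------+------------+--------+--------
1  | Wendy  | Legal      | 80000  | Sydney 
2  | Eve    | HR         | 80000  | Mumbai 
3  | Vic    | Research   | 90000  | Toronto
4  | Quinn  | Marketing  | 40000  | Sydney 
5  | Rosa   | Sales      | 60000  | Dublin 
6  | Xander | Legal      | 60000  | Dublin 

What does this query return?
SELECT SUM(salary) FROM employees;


SUM(salary) = 80000 + 80000 + 90000 + 40000 + 60000 + 60000 = 410000

410000


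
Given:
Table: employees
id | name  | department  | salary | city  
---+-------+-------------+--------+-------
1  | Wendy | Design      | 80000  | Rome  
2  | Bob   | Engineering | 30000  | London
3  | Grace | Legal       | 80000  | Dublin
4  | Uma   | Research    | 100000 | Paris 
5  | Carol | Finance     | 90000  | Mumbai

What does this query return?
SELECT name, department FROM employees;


Projecting columns: name, department

5 rows:
Wendy, Design
Bob, Engineering
Grace, Legal
Uma, Research
Carol, Finance


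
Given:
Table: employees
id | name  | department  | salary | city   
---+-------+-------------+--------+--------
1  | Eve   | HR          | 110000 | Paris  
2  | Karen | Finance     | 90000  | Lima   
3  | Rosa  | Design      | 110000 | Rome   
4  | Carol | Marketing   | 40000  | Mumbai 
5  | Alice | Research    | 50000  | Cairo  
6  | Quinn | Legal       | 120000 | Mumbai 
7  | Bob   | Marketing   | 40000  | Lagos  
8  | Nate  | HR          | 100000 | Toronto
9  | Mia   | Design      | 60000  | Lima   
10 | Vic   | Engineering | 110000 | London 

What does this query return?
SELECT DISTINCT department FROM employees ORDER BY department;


All 'department' values (row order): HR, Finance, Design, Marketing, Research, Legal, Marketing, HR, Design, Engineering
Removing duplicates leaves 7 unique value(s).

7 values:
Design
Engineering
Finance
HR
Legal
Marketing
Research


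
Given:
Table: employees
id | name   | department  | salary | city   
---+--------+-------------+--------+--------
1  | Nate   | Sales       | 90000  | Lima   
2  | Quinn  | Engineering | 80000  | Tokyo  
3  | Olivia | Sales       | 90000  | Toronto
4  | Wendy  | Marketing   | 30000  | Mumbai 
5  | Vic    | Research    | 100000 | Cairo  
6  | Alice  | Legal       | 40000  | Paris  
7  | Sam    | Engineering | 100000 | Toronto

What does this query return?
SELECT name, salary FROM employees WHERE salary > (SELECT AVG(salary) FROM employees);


Subquery: AVG(salary) = 75714.29
Filtering: salary > 75714.29
  Nate (90000) -> MATCH
  Quinn (80000) -> MATCH
  Olivia (90000) -> MATCH
  Vic (100000) -> MATCH
  Sam (100000) -> MATCH


5 rows:
Nate, 90000
Quinn, 80000
Olivia, 90000
Vic, 100000
Sam, 100000


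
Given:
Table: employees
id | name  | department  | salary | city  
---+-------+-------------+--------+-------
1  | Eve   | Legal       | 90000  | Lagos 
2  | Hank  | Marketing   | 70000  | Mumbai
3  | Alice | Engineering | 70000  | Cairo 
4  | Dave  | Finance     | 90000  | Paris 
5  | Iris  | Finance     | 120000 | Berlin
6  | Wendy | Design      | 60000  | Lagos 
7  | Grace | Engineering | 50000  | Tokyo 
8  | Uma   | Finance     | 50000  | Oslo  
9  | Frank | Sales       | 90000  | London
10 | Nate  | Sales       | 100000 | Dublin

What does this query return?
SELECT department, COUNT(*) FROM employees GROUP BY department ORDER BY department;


Assigning each row to its department group:
  Eve -> Legal
  Hank -> Marketing
  Alice -> Engineering
  Dave -> Finance
  Iris -> Finance
  Wendy -> Design
  Grace -> Engineering
  Uma -> Finance
  Frank -> Sales
  Nate -> Sales


6 groups:
Design, 1
Engineering, 2
Finance, 3
Legal, 1
Marketing, 1
Sales, 2


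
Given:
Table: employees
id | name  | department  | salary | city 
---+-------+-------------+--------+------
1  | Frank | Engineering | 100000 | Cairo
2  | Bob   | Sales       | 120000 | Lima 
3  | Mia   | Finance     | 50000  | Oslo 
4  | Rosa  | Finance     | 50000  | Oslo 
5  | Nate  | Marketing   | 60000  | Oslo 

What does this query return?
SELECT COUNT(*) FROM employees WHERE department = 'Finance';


Counting rows where department = 'Finance'
  Mia -> MATCH
  Rosa -> MATCH


2


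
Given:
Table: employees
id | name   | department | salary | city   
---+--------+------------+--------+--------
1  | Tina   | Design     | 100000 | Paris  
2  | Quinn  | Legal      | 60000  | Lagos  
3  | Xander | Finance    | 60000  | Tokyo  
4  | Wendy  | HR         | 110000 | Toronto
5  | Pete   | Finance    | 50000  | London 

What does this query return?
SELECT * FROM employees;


SELECT * returns all 5 rows with all columns

5 rows:
1, Tina, Design, 100000, Paris
2, Quinn, Legal, 60000, Lagos
3, Xander, Finance, 60000, Tokyo
4, Wendy, HR, 110000, Toronto
5, Pete, Finance, 50000, London


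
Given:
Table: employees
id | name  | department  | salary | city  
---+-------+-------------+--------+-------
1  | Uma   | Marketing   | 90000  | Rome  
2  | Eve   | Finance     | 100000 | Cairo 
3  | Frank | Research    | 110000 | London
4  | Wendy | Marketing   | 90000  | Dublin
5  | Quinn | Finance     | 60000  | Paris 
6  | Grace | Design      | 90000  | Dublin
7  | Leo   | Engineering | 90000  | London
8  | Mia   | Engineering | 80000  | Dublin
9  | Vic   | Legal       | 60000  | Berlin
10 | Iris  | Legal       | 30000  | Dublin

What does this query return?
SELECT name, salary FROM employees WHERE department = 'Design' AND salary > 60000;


Filtering: department = 'Design' AND salary > 60000
Matching: 1 rows

1 rows:
Grace, 90000


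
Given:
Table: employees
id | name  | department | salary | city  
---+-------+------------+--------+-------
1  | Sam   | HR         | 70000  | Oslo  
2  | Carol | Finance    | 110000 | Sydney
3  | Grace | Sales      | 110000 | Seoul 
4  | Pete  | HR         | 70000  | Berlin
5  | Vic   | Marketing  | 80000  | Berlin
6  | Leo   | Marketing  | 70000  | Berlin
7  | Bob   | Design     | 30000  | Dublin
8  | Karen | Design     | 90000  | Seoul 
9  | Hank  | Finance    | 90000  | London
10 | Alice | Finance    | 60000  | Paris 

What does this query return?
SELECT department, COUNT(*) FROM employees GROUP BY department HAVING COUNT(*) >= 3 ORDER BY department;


Groups with count >= 3:
  Finance: 3 -> PASS
  Design: 2 -> filtered out
  HR: 2 -> filtered out
  Marketing: 2 -> filtered out
  Sales: 1 -> filtered out


1 groups:
Finance, 3


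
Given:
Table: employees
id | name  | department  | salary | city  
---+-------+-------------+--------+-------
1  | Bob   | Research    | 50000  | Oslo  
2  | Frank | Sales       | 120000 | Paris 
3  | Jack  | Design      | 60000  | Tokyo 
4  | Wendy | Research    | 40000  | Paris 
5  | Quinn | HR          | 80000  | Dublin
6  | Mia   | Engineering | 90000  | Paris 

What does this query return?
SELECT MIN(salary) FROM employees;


Salaries: 50000, 120000, 60000, 40000, 80000, 90000
MIN = 40000

40000


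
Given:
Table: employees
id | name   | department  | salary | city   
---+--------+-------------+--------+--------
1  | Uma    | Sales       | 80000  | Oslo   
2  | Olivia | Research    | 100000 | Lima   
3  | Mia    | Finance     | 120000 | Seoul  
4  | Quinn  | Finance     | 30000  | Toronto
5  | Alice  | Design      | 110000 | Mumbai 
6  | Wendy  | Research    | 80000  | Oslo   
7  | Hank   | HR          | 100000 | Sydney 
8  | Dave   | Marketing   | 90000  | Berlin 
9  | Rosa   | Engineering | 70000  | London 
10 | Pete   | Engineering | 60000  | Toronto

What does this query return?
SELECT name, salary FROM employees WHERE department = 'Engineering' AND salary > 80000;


Filtering: department = 'Engineering' AND salary > 80000
Matching: 0 rows

Empty result set (0 rows)


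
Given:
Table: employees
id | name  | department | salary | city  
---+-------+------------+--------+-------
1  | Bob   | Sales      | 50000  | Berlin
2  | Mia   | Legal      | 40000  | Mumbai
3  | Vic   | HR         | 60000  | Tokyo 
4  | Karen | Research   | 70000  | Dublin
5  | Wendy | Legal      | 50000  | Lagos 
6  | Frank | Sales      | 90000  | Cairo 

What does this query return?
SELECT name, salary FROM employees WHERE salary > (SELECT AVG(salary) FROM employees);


Subquery: AVG(salary) = 60000.0
Filtering: salary > 60000.0
  Karen (70000) -> MATCH
  Frank (90000) -> MATCH


2 rows:
Karen, 70000
Frank, 90000


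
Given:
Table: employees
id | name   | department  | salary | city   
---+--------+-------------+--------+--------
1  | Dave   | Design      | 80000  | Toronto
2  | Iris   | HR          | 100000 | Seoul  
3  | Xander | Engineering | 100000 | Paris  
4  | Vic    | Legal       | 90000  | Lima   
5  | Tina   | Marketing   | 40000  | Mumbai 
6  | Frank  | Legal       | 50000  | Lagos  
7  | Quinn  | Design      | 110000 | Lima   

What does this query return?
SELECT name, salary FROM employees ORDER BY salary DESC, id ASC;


Sorting by salary DESC, then id ASC for ties

7 rows:
Quinn, 110000
Iris, 100000
Xander, 100000
Vic, 90000
Dave, 80000
Frank, 50000
Tina, 40000


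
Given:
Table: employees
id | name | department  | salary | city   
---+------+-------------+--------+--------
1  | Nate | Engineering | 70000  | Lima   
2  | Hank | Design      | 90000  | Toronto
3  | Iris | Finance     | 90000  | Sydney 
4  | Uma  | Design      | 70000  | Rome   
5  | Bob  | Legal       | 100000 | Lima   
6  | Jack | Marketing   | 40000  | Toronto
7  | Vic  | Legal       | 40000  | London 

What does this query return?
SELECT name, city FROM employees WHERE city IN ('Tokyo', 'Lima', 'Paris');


Filtering: city IN ('Tokyo', 'Lima', 'Paris')
Matching: 2 rows

2 rows:
Nate, Lima
Bob, Lima


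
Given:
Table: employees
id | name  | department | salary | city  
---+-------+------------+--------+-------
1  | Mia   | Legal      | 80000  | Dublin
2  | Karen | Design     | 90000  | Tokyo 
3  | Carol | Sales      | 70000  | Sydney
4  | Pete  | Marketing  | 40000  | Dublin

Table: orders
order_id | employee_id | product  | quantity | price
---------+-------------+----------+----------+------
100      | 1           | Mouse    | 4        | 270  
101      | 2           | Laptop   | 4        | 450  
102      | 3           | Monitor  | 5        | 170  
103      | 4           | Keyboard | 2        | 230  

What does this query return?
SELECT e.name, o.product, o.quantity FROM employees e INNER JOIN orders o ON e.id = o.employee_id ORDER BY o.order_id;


Joining employees.id = orders.employee_id:
  employee Mia (id=1) -> order Mouse
  employee Karen (id=2) -> order Laptop
  employee Carol (id=3) -> order Monitor
  employee Pete (id=4) -> order Keyboard


4 rows:
Mia, Mouse, 4
Karen, Laptop, 4
Carol, Monitor, 5
Pete, Keyboard, 2


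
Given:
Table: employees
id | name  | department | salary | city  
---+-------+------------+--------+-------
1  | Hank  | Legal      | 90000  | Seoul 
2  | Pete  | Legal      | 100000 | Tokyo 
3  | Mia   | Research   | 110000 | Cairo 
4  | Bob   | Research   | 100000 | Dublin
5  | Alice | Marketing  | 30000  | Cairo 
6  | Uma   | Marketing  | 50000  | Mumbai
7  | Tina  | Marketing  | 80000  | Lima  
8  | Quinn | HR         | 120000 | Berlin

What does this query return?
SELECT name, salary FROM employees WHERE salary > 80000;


Filtering: salary > 80000
Matching: 5 rows

5 rows:
Hank, 90000
Pete, 100000
Mia, 110000
Bob, 100000
Quinn, 120000


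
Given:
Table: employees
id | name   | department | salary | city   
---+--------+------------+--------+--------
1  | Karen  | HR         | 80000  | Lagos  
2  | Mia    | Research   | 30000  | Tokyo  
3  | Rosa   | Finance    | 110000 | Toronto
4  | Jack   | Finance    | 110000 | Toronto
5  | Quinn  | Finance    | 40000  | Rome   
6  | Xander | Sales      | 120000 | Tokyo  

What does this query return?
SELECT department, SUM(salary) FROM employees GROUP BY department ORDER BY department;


Summing salary within each department:
  Finance: 110000 + 110000 + 40000 = 260000
  HR: 80000 = 80000
  Research: 30000 = 30000
  Sales: 120000 = 120000


4 groups:
Finance, 260000
HR, 80000
Research, 30000
Sales, 120000


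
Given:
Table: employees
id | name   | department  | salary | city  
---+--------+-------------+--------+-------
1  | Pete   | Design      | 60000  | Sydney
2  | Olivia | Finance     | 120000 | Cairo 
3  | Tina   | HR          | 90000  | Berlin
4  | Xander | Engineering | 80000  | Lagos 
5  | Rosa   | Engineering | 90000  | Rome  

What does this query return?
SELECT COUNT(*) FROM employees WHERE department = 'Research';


Counting rows where department = 'Research'


0


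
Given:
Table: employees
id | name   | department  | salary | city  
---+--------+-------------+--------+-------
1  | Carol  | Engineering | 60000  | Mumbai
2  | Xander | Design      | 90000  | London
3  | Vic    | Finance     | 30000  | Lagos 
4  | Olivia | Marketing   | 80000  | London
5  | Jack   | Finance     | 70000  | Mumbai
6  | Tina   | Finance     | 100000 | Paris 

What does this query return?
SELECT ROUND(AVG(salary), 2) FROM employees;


SUM(salary) = 430000
COUNT = 6
ROUND(AVG, 2) = ROUND(430000 / 6, 2) = 71666.67

71666.67


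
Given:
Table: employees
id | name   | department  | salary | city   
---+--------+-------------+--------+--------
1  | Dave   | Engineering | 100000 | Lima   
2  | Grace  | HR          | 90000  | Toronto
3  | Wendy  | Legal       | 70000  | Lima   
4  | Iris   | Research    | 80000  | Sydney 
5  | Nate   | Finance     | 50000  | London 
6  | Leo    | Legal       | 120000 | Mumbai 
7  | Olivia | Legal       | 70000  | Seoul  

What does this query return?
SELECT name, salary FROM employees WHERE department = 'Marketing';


Filtering: department = 'Marketing'
Matching rows: 0

Empty result set (0 rows)


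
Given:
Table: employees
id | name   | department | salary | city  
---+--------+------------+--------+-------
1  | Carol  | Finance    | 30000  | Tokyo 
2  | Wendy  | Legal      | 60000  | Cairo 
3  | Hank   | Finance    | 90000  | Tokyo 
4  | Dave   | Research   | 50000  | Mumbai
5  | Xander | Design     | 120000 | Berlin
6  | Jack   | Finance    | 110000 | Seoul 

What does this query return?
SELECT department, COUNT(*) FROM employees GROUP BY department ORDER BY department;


Assigning each row to its department group:
  Carol -> Finance
  Wendy -> Legal
  Hank -> Finance
  Dave -> Research
  Xander -> Design
  Jack -> Finance


4 groups:
Design, 1
Finance, 3
Legal, 1
Research, 1


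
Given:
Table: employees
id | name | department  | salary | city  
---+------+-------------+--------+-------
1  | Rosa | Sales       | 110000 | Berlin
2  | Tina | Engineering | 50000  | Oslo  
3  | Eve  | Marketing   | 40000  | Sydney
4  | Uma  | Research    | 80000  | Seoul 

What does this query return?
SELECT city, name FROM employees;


Projecting columns: city, name

4 rows:
Berlin, Rosa
Oslo, Tina
Sydney, Eve
Seoul, Uma


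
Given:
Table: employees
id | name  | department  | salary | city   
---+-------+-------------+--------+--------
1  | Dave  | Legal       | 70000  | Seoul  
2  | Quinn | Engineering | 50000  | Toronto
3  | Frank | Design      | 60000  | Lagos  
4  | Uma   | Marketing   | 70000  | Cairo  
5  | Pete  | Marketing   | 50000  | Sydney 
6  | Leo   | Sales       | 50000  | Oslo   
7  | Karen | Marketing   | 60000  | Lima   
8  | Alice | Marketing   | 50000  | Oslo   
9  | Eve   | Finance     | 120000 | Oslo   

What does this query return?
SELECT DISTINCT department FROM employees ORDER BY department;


All 'department' values (row order): Legal, Engineering, Design, Marketing, Marketing, Sales, Marketing, Marketing, Finance
Removing duplicates leaves 6 unique value(s).

6 values:
Design
Engineering
Finance
Legal
Marketing
Sales


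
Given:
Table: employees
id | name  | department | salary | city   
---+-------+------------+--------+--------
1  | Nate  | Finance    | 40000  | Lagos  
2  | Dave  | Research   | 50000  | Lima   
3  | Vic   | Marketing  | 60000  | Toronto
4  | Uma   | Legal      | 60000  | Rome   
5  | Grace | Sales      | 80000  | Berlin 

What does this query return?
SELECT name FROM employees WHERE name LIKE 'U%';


LIKE 'U%' matches names starting with 'U'
Matching: 1

1 rows:
Uma


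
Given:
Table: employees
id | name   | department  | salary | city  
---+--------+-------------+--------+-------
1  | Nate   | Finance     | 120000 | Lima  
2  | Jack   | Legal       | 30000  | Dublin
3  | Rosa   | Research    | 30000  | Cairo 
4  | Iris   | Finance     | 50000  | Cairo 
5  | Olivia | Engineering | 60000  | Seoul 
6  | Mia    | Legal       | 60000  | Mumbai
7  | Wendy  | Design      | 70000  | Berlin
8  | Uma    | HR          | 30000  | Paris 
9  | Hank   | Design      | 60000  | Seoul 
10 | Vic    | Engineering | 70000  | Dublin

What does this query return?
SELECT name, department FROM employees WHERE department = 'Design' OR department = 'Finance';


Filtering: department = 'Design' OR 'Finance'
Matching: 4 rows

4 rows:
Nate, Finance
Iris, Finance
Wendy, Design
Hank, Design


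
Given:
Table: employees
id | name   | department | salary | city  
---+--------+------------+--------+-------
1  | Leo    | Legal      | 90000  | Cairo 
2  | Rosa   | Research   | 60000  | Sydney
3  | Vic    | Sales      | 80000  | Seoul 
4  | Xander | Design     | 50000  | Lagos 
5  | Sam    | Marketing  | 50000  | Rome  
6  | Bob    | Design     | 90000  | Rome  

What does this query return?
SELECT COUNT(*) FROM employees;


COUNT(*) counts all rows

6


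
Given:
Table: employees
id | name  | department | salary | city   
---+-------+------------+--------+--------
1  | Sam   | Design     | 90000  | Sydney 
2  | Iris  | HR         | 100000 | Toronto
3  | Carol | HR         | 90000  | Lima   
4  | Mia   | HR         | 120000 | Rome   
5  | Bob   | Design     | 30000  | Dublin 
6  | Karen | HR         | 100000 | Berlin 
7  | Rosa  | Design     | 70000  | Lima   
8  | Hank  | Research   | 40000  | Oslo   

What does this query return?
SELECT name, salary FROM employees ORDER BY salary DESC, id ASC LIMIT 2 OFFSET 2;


Sort by salary DESC (id ASC tiebreak), then skip 2 and take 2
Rows 3 through 4

2 rows:
Karen, 100000
Sam, 90000


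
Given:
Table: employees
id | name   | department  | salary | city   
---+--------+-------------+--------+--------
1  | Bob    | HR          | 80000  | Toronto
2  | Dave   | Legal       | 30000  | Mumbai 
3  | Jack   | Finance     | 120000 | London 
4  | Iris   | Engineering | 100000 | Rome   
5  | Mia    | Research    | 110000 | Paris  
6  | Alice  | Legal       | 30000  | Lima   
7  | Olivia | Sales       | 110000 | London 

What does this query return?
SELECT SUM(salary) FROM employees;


SUM(salary) = 80000 + 30000 + 120000 + 100000 + 110000 + 30000 + 110000 = 580000

580000


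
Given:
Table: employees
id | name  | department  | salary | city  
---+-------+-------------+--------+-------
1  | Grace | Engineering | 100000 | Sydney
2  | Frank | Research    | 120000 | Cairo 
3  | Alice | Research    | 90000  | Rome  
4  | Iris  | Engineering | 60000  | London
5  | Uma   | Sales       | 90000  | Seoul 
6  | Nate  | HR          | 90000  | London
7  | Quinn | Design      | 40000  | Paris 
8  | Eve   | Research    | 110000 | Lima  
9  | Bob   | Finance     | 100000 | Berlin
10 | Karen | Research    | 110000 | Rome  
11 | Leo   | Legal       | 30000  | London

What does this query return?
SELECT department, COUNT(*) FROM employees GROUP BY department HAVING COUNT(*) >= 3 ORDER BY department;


Groups with count >= 3:
  Research: 4 -> PASS
  Design: 1 -> filtered out
  Engineering: 2 -> filtered out
  Finance: 1 -> filtered out
  HR: 1 -> filtered out
  Legal: 1 -> filtered out
  Sales: 1 -> filtered out


1 groups:
Research, 4


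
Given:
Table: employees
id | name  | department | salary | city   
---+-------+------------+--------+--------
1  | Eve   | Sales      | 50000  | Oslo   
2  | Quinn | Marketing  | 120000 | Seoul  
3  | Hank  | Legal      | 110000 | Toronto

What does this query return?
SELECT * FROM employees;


SELECT * returns all 3 rows with all columns

3 rows:
1, Eve, Sales, 50000, Oslo
2, Quinn, Marketing, 120000, Seoul
3, Hank, Legal, 110000, Toronto


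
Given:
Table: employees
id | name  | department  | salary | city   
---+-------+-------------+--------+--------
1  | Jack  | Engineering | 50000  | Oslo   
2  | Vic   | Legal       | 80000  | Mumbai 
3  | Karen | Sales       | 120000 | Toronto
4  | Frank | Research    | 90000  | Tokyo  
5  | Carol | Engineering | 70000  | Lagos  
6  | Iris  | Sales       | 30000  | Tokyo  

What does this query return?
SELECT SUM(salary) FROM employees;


SUM(salary) = 50000 + 80000 + 120000 + 90000 + 70000 + 30000 = 440000

440000


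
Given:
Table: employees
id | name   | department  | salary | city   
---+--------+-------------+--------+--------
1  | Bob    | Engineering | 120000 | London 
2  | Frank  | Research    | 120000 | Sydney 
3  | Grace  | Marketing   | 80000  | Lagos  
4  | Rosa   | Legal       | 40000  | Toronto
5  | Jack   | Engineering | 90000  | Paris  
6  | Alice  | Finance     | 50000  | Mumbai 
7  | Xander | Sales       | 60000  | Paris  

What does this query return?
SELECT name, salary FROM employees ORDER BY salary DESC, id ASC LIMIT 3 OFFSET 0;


Sort by salary DESC (id ASC tiebreak), then skip 0 and take 3
Rows 1 through 3

3 rows:
Bob, 120000
Frank, 120000
Jack, 90000


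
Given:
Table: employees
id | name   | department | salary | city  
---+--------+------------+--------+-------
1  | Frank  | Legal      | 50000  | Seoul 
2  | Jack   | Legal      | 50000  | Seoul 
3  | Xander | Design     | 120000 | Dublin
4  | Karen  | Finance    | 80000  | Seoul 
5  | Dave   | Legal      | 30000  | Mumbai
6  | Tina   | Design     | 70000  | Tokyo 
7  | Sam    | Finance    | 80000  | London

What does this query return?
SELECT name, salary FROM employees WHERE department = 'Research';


Filtering: department = 'Research'
Matching rows: 0

Empty result set (0 rows)


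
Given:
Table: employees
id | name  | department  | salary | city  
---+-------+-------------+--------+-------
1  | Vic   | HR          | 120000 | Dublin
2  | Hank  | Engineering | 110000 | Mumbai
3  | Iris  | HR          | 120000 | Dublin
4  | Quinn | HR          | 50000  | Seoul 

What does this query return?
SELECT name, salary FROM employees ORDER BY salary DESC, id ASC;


Sorting by salary DESC, then id ASC for ties

4 rows:
Vic, 120000
Iris, 120000
Hank, 110000
Quinn, 50000


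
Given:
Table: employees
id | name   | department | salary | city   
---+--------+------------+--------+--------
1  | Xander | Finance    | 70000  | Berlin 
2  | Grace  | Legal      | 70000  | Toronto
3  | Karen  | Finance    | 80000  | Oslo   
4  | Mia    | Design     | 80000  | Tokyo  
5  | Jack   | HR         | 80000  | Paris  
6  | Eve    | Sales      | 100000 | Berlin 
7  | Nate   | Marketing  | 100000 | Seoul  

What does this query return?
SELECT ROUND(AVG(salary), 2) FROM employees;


SUM(salary) = 580000
COUNT = 7
ROUND(AVG, 2) = ROUND(580000 / 7, 2) = 82857.14

82857.14


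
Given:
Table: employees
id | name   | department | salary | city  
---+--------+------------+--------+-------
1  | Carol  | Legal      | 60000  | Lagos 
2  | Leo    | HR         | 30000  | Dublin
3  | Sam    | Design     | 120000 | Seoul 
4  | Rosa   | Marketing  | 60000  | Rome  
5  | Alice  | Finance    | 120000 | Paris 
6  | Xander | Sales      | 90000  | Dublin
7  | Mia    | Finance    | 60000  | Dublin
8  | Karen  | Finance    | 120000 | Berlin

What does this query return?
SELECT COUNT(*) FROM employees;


COUNT(*) counts all rows

8


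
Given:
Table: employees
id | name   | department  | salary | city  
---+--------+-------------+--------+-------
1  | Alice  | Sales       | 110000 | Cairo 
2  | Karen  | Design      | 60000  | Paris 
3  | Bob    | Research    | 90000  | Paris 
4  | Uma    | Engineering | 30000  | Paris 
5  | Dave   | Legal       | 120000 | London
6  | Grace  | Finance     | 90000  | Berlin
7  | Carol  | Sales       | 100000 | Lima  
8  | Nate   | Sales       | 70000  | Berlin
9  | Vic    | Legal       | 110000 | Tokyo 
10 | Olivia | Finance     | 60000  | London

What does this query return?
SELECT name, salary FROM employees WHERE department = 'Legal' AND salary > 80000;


Filtering: department = 'Legal' AND salary > 80000
Matching: 2 rows

2 rows:
Dave, 120000
Vic, 110000


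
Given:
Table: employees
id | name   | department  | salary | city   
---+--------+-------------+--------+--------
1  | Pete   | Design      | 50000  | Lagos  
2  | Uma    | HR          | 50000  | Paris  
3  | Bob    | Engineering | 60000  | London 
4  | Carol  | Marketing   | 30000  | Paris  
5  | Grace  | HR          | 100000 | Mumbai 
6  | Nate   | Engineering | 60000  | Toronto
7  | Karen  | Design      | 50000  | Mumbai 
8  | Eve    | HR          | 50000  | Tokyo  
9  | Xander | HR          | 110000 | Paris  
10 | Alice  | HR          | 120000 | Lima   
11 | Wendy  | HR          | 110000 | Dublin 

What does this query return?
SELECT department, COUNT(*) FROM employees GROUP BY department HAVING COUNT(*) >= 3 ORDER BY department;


Groups with count >= 3:
  HR: 6 -> PASS
  Design: 2 -> filtered out
  Engineering: 2 -> filtered out
  Marketing: 1 -> filtered out


1 groups:
HR, 6


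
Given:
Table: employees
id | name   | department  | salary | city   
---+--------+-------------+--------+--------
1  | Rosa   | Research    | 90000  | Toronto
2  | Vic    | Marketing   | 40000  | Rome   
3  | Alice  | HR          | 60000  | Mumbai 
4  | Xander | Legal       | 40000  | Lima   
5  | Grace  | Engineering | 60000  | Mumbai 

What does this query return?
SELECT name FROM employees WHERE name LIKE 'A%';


LIKE 'A%' matches names starting with 'A'
Matching: 1

1 rows:
Alice


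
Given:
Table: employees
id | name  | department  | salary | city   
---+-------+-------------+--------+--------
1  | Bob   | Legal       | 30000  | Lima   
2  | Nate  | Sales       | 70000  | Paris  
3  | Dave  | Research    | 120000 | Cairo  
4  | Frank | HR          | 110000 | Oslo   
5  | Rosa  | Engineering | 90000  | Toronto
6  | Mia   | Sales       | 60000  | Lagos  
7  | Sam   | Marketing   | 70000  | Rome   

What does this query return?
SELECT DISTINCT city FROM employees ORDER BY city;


All 'city' values (row order): Lima, Paris, Cairo, Oslo, Toronto, Lagos, Rome
Removing duplicates leaves 7 unique value(s).

7 values:
Cairo
Lagos
Lima
Oslo
Paris
Rome
Toronto


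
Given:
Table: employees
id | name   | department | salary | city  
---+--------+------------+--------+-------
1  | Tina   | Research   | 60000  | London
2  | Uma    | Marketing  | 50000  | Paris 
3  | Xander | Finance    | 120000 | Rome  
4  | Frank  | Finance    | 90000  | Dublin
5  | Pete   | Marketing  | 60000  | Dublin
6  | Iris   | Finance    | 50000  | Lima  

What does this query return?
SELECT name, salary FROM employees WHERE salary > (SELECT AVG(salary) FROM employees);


Subquery: AVG(salary) = 71666.67
Filtering: salary > 71666.67
  Xander (120000) -> MATCH
  Frank (90000) -> MATCH


2 rows:
Xander, 120000
Frank, 90000


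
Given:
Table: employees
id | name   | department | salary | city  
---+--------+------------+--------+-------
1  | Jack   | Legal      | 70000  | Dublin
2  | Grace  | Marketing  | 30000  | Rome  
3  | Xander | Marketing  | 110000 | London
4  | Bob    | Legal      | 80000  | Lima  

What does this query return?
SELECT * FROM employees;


SELECT * returns all 4 rows with all columns

4 rows:
1, Jack, Legal, 70000, Dublin
2, Grace, Marketing, 30000, Rome
3, Xander, Marketing, 110000, London
4, Bob, Legal, 80000, Lima


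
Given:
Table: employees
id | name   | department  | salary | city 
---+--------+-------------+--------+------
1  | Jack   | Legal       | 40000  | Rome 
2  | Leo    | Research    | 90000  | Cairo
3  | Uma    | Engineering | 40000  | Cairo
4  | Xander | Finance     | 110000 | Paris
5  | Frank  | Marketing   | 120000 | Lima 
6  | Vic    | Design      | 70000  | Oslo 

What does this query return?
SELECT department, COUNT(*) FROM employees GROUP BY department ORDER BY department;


Assigning each row to its department group:
  Jack -> Legal
  Leo -> Research
  Uma -> Engineering
  Xander -> Finance
  Frank -> Marketing
  Vic -> Design


6 groups:
Design, 1
Engineering, 1
Finance, 1
Legal, 1
Marketing, 1
Research, 1


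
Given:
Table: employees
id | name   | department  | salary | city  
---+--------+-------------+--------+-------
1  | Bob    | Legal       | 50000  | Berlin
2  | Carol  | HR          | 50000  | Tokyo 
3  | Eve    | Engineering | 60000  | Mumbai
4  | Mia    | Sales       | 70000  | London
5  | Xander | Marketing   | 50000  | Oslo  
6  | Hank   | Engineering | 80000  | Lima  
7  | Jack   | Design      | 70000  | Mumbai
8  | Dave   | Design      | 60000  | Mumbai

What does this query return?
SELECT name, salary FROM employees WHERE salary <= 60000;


Filtering: salary <= 60000
Matching: 5 rows

5 rows:
Bob, 50000
Carol, 50000
Eve, 60000
Xander, 50000
Dave, 60000


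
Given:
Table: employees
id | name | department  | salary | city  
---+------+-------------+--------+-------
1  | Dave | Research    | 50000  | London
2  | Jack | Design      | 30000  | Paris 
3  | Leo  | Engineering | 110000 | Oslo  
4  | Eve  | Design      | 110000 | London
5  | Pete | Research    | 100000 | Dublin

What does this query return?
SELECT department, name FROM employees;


Projecting columns: department, name

5 rows:
Research, Dave
Design, Jack
Engineering, Leo
Design, Eve
Research, Pete


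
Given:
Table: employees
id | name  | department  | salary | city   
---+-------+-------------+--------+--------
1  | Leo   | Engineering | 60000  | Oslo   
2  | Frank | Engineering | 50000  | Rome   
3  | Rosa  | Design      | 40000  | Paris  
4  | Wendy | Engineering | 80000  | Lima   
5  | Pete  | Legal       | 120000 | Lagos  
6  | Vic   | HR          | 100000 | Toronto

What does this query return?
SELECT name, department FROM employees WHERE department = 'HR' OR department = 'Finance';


Filtering: department = 'HR' OR 'Finance'
Matching: 1 rows

1 rows:
Vic, HR


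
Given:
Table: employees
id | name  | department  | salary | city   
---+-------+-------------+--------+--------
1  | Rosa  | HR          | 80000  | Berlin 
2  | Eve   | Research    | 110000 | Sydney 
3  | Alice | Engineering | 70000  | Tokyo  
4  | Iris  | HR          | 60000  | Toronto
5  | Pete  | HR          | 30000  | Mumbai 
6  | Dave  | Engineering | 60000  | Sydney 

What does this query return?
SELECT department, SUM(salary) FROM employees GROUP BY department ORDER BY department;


Summing salary within each department:
  Engineering: 70000 + 60000 = 130000
  HR: 80000 + 60000 + 30000 = 170000
  Research: 110000 = 110000


3 groups:
Engineering, 130000
HR, 170000
Research, 110000


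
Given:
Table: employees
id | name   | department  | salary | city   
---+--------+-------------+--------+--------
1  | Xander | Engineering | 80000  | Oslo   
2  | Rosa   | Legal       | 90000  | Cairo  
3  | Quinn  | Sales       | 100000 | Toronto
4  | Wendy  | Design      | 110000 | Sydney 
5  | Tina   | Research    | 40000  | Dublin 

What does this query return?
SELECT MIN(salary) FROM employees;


Salaries: 80000, 90000, 100000, 110000, 40000
MIN = 40000

40000


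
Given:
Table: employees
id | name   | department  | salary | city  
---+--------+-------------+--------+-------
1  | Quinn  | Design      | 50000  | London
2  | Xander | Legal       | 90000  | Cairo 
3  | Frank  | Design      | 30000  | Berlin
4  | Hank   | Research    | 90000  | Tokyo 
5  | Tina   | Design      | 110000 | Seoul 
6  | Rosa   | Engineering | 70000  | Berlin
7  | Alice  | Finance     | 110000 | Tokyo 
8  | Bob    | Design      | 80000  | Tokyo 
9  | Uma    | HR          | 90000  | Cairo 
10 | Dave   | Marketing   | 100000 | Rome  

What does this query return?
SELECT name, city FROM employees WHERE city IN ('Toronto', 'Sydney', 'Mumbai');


Filtering: city IN ('Toronto', 'Sydney', 'Mumbai')
Matching: 0 rows

Empty result set (0 rows)


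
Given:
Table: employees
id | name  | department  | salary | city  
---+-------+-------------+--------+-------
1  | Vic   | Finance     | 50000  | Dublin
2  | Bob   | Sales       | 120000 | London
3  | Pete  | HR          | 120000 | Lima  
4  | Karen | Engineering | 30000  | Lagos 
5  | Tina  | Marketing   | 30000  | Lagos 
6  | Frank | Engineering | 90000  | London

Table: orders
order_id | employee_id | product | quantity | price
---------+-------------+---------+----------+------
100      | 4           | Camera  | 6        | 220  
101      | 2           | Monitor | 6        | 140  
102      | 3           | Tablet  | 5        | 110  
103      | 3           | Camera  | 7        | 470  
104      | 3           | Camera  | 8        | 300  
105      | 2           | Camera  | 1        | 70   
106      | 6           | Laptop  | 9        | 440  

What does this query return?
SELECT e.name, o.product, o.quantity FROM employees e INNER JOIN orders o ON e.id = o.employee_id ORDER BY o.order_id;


Joining employees.id = orders.employee_id:
  employee Karen (id=4) -> order Camera
  employee Bob (id=2) -> order Monitor
  employee Pete (id=3) -> order Tablet
  employee Pete (id=3) -> order Camera
  employee Pete (id=3) -> order Camera
  employee Bob (id=2) -> order Camera
  employee Frank (id=6) -> order Laptop


7 rows:
Karen, Camera, 6
Bob, Monitor, 6
Pete, Tablet, 5
Pete, Camera, 7
Pete, Camera, 8
Bob, Camera, 1
Frank, Laptop, 9


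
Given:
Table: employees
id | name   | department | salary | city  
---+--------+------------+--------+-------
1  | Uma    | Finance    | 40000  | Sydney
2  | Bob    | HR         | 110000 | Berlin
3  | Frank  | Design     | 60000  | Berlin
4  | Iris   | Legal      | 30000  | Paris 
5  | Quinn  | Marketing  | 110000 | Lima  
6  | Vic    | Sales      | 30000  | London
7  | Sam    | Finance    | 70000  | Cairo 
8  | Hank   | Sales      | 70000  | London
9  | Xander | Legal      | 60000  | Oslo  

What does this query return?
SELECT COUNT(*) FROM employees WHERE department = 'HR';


Counting rows where department = 'HR'
  Bob -> MATCH


1


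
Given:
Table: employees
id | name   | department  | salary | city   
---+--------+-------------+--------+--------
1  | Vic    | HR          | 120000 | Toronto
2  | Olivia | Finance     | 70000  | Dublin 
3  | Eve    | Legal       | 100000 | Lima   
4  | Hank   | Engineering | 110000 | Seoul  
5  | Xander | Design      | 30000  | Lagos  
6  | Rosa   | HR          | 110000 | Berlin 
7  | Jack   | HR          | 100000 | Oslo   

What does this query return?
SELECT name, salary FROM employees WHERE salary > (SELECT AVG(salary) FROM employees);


Subquery: AVG(salary) = 91428.57
Filtering: salary > 91428.57
  Vic (120000) -> MATCH
  Eve (100000) -> MATCH
  Hank (110000) -> MATCH
  Rosa (110000) -> MATCH
  Jack (100000) -> MATCH


5 rows:
Vic, 120000
Eve, 100000
Hank, 110000
Rosa, 110000
Jack, 100000


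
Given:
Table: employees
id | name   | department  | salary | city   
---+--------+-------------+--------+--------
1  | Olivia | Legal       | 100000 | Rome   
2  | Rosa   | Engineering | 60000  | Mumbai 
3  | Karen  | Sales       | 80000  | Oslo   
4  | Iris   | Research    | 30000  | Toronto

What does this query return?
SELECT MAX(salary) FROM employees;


Salaries: 100000, 60000, 80000, 30000
MAX = 100000

100000


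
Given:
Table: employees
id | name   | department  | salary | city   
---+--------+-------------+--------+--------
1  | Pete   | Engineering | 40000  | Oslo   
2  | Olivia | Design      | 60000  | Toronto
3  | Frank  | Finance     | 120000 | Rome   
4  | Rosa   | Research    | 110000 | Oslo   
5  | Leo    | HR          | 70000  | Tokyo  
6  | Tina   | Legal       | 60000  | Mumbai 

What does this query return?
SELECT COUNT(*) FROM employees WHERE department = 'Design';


Counting rows where department = 'Design'
  Olivia -> MATCH


1


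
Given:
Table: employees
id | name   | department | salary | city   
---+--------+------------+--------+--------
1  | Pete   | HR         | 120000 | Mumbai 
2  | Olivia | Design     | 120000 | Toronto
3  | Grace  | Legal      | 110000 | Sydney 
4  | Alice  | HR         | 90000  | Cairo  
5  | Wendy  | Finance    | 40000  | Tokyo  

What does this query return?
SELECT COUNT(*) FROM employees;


COUNT(*) counts all rows

5


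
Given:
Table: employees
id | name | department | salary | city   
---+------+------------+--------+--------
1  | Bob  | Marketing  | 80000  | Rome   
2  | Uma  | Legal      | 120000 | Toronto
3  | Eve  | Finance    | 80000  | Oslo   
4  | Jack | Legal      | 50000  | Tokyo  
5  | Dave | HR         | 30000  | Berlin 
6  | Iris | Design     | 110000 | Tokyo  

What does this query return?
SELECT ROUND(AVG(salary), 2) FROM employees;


SUM(salary) = 470000
COUNT = 6
ROUND(AVG, 2) = ROUND(470000 / 6, 2) = 78333.33

78333.33


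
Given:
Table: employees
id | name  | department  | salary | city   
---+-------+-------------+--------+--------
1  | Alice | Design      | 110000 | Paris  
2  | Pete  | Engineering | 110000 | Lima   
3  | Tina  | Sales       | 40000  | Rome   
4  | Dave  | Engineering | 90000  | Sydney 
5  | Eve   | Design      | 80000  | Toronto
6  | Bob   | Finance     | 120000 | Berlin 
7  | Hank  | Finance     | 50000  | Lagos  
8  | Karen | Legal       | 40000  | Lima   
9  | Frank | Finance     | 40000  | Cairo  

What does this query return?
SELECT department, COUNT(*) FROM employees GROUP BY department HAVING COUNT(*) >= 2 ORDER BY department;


Groups with count >= 2:
  Design: 2 -> PASS
  Engineering: 2 -> PASS
  Finance: 3 -> PASS
  Legal: 1 -> filtered out
  Sales: 1 -> filtered out


3 groups:
Design, 2
Engineering, 2
Finance, 3


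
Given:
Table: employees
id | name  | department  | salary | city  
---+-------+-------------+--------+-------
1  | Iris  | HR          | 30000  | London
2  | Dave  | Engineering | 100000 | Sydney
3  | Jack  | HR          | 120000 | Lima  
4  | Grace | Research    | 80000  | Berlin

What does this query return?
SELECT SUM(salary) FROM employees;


SUM(salary) = 30000 + 100000 + 120000 + 80000 = 330000

330000


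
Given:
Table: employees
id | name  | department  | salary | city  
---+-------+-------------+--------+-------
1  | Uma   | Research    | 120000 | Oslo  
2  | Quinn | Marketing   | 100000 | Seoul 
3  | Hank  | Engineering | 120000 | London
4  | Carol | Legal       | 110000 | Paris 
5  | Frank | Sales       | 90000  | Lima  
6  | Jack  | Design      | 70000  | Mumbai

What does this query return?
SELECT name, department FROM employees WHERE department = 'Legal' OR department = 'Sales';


Filtering: department = 'Legal' OR 'Sales'
Matching: 2 rows

2 rows:
Carol, Legal
Frank, Sales


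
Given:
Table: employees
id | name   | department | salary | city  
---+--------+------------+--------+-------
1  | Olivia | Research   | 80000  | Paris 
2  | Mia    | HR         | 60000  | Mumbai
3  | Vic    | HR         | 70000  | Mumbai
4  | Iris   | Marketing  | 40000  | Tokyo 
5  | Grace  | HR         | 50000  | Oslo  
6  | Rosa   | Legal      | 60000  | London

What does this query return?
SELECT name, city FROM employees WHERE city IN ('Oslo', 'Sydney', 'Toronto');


Filtering: city IN ('Oslo', 'Sydney', 'Toronto')
Matching: 1 rows

1 rows:
Grace, Oslo


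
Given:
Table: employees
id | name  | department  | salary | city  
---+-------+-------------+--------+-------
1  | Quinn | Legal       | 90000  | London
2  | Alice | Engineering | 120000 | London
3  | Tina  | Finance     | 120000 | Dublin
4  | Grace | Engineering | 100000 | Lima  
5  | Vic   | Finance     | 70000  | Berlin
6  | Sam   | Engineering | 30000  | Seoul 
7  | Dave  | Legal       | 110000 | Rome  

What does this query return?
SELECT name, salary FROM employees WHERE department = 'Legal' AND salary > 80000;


Filtering: department = 'Legal' AND salary > 80000
Matching: 2 rows

2 rows:
Quinn, 90000
Dave, 110000


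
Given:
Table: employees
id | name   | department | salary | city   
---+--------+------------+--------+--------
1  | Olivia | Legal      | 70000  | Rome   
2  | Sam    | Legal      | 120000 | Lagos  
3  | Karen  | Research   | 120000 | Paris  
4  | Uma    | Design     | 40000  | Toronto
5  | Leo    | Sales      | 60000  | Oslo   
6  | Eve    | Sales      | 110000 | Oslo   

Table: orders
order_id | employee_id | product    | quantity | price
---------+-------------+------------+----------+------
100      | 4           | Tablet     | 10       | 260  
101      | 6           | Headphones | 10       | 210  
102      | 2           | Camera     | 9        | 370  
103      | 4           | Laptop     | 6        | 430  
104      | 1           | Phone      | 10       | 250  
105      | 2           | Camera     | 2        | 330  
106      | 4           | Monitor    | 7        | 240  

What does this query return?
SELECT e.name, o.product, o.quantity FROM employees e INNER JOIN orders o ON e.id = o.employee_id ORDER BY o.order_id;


Joining employees.id = orders.employee_id:
  employee Uma (id=4) -> order Tablet
  employee Eve (id=6) -> order Headphones
  employee Sam (id=2) -> order Camera
  employee Uma (id=4) -> order Laptop
  employee Olivia (id=1) -> order Phone
  employee Sam (id=2) -> order Camera
  employee Uma (id=4) -> order Monitor


7 rows:
Uma, Tablet, 10
Eve, Headphones, 10
Sam, Camera, 9
Uma, Laptop, 6
Olivia, Phone, 10
Sam, Camera, 2
Uma, Monitor, 7
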